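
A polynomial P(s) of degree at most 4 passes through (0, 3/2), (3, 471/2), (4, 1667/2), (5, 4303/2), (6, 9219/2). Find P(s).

P(s) = 4s^4 - 2s^3 - 4s^2 + 3/2

Write P(s) = as^4 + bs^3 + cs^2 + ds + e. Substituting each data point gives a linear system:
  e = 3/2
  81a + 27b + 9c + 3d + e = 471/2
  256a + 64b + 16c + 4d + e = 1667/2
  625a + 125b + 25c + 5d + e = 4303/2
  1296a + 216b + 36c + 6d + e = 9219/2
Solving the system yields a = 4, b = -2, c = -4, d = 0, e = 3/2.
So P(s) = 4s^4 - 2s^3 - 4s^2 + 3/2.
Check: P(0) = 3/2. ✓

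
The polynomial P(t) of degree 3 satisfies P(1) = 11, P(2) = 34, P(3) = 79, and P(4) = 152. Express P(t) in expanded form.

P(t) = t^3 + 5t^2 + t + 4

Write P(t) = at^3 + bt^2 + ct + d. Substituting each data point gives a linear system:
  a + b + c + d = 11
  8a + 4b + 2c + d = 34
  27a + 9b + 3c + d = 79
  64a + 16b + 4c + d = 152
Solving the system yields a = 1, b = 5, c = 1, d = 4.
So P(t) = t³ + 5t² + t + 4.
Check: P(3) = 79. ✓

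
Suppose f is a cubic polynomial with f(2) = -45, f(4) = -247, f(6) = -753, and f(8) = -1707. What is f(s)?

Using the Lagrange interpolation formula with nodes 2, 4, 6, 8:
  L_0(s) = (s - 4)(s - 6)(s - 8) / -48
  L_1(s) = (s - 2)(s - 6)(s - 8) / 16
  L_2(s) = (s - 2)(s - 4)(s - 8) / -16
  L_3(s) = (s - 2)(s - 4)(s - 6) / 48
Then f(s) = -45·L_0(s) - 247·L_1(s) - 753·L_2(s) - 1707·L_3(s).
Expanding and collecting terms gives f(s) = -3s³ - 2s² - 5s - 3.
Check: f(6) = -753. ✓

f(s) = -3s^3 - 2s^2 - 5s - 3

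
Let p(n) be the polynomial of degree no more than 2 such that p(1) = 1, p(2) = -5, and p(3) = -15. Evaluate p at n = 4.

Using the Lagrange interpolation formula with nodes 1, 2, 3:
  L_0(n) = (n - 2)(n - 3) / 2
  L_1(n) = (n - 1)(n - 3) / -1
  L_2(n) = (n - 1)(n - 2) / 2
Then p(n) = 1·L_0(n) - 5·L_1(n) - 15·L_2(n).
Expanding and collecting terms gives p(n) = -2n^2 + 3.
Evaluating at n = 4: p(4) = -29.

-29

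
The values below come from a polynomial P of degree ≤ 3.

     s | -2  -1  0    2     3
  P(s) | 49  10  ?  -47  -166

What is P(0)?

The 4 known points determine the degree-3 polynomial uniquely.
Write P(s) = as^3 + bs^2 + cs + d. Substituting each data point gives a linear system:
  -8a + 4b - 2c + d = 49
  -a + b - c + d = 10
  8a + 4b + 2c + d = -47
  27a + 9b + 3c + d = -166
Solving the system yields a = -6, b = -1, c = 0, d = 5.
So P(s) = -6s^3 - s^2 + 5.
Then P(0) = 5.

5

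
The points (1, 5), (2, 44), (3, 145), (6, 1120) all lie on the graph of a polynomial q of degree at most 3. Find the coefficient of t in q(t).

Write q(t) = at^3 + bt^2 + ct + d. Substituting each data point gives a linear system:
  a + b + c + d = 5
  8a + 4b + 2c + d = 44
  27a + 9b + 3c + d = 145
  216a + 36b + 6c + d = 1120
Solving the system yields a = 5, b = 1, c = 1, d = -2.
So q(t) = 5t^3 + t^2 + t - 2.
The coefficient of t is 1.

1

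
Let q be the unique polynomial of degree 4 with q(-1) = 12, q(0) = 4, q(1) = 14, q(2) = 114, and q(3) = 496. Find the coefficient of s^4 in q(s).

5

Write q(s) = as^4 + bs^3 + cs^2 + ds + e. Substituting each data point gives a linear system:
  a - b + c - d + e = 12
  e = 4
  a + b + c + d + e = 14
  16a + 8b + 4c + 2d + e = 114
  81a + 27b + 9c + 3d + e = 496
Solving the system yields a = 5, b = 2, c = 4, d = -1, e = 4.
So q(s) = 5s⁴ + 2s³ + 4s² - s + 4.
The leading coefficient is 5.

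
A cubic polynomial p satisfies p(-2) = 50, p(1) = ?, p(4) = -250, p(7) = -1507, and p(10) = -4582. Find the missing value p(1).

The 4 known points determine the degree-3 polynomial uniquely.
Write p(n) = an^3 + bn^2 + cn + d. Substituting each data point gives a linear system:
  -8a + 4b - 2c + d = 50
  64a + 16b + 4c + d = -250
  343a + 49b + 7c + d = -1507
  1000a + 100b + 10c + d = -4582
Solving the system yields a = -5, b = 4, c = 2, d = -2.
So p(n) = -5n³ + 4n² + 2n - 2.
Then p(1) = -1.

-1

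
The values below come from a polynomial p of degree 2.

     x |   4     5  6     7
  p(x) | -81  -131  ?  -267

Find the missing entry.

On equispaced nodes a degree-2 polynomial has vanishing third forward difference, so
  - p(4) + 3·p(5) - 3·p(6) + p(7) = 0.
Substituting the known values and solving for p(6):
  -3·p(6) = 579
  p(6) = -193.

-193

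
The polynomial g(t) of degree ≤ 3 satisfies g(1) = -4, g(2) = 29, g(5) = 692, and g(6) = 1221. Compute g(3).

Using the Lagrange interpolation formula with nodes 1, 2, 5, 6:
  L_0(t) = (t - 2)(t - 5)(t - 6) / -20
  L_1(t) = (t - 1)(t - 5)(t - 6) / 12
  L_2(t) = (t - 1)(t - 2)(t - 6) / -12
  L_3(t) = (t - 1)(t - 2)(t - 5) / 20
Then g(t) = -4·L_0(t) + 29·L_1(t) + 692·L_2(t) + 1221·L_3(t).
Expanding and collecting terms gives g(t) = 6t^3 - t^2 - 6t - 3.
Evaluating at t = 3: g(3) = 132.

132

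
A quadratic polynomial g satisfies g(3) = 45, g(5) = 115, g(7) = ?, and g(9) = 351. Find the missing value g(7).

217

The 3 known points determine the degree-2 polynomial uniquely.
Write g(x) = ax^2 + bx + c. Substituting each data point gives a linear system:
  9a + 3b + c = 45
  25a + 5b + c = 115
  81a + 9b + c = 351
Solving the system yields a = 4, b = 3, c = 0.
So g(x) = 4x² + 3x.
Then g(7) = 217.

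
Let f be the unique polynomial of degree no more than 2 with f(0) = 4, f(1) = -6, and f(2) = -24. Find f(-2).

Using the Lagrange interpolation formula with nodes 0, 1, 2:
  L_0(u) = (u - 1)(u - 2) / 2
  L_1(u) = u(u - 2) / -1
  L_2(u) = u(u - 1) / 2
Then f(u) = 4·L_0(u) - 6·L_1(u) - 24·L_2(u).
Expanding and collecting terms gives f(u) = -4u^2 - 6u + 4.
Evaluating at u = -2: f(-2) = 0.

0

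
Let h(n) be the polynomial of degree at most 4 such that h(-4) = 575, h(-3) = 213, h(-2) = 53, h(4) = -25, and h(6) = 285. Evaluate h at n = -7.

Using the Lagrange interpolation formula with nodes -4, -3, -2, 4, 6:
  L_0(n) = (n + 3)(n + 2)(n - 4)(n - 6) / 160
  L_1(n) = (n + 4)(n + 2)(n - 4)(n - 6) / -63
  L_2(n) = (n + 4)(n + 3)(n - 4)(n - 6) / 96
  L_3(n) = (n + 4)(n + 3)(n + 2)(n - 6) / -672
  L_4(n) = (n + 4)(n + 3)(n + 2)(n - 4) / 1440
Then h(n) = 575·L_0(n) + 213·L_1(n) + 53·L_2(n) - 25·L_3(n) + 285·L_4(n).
Expanding and collecting terms gives h(n) = n^4 - 5n^3 + n^2 + 5n + 3.
Evaluating at n = -7: h(-7) = 4133.

4133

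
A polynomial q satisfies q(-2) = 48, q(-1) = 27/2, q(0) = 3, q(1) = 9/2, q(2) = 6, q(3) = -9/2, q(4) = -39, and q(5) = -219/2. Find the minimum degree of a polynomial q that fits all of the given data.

Forward differences of the values at u = -2, -1, 0, 1, 2, 3, 4, 5:
  q  : 48  27/2  3  9/2  6  -9/2  -39  -219/2
  Δ  : -69/2  -21/2  3/2  3/2  -21/2  -69/2  -141/2
  Δ^2: 24  12  0  -12  -24  -36
  Δ^3: -12  -12  -12  -12  -12
  Δ^4: 0  0  0  0
  Δ^5: 0  0  0
  Δ^6: 0  0
  Δ^7: 0
The third differences are constant (-12) and nonzero, while all higher differences vanish, so the minimal degree is 3.

3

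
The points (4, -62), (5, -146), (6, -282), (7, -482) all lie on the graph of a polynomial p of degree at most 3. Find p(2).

-2

Forward differences of the values at x = 4, 5, 6, 7:
  p  : -62  -146  -282  -482
  Δ  : -84  -136  -200
  Δ^2: -52  -64
  Δ^3: -12
The third differences are constant, confirming degree 3.
Interpolating (Newton forward form) and evaluating at x = 2 gives p(2) = -2.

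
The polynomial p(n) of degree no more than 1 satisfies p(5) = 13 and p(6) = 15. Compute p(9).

21

Write p(n) = an + b. Substituting each data point gives a linear system:
  5a + b = 13
  6a + b = 15
Solving the system yields a = 2, b = 3.
So p(n) = 2n + 3.
Then p(9) = 21.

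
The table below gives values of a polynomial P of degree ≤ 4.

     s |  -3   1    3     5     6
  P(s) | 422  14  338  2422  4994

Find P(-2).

Using the Lagrange interpolation formula with nodes -3, 1, 3, 5, 6:
  L_0(s) = (s - 1)(s - 3)(s - 5)(s - 6) / 1728
  L_1(s) = (s + 3)(s - 3)(s - 5)(s - 6) / -160
  L_2(s) = (s + 3)(s - 1)(s - 5)(s - 6) / 72
  L_3(s) = (s + 3)(s - 1)(s - 3)(s - 6) / -64
  L_4(s) = (s + 3)(s - 1)(s - 3)(s - 5) / 135
Then P(s) = 422·L_0(s) + 14·L_1(s) + 338·L_2(s) + 2422·L_3(s) + 4994·L_4(s).
Expanding and collecting terms gives P(s) = 4s^4 - 2s^3 + 6s^2 + 4s + 2.
Evaluating at s = -2: P(-2) = 98.

98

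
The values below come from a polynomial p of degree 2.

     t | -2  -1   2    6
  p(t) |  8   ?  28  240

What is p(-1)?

The 3 known points determine the degree-2 polynomial uniquely.
Write p(t) = at^2 + bt + c. Substituting each data point gives a linear system:
  4a - 2b + c = 8
  4a + 2b + c = 28
  36a + 6b + c = 240
Solving the system yields a = 6, b = 5, c = -6.
So p(t) = 6t^2 + 5t - 6.
Then p(-1) = -5.

-5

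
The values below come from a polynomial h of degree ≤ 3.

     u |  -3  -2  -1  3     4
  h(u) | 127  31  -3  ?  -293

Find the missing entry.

-119

The 4 known points determine the degree-3 polynomial uniquely.
Write h(u) = au^3 + bu^2 + cu + d. Substituting each data point gives a linear system:
  -27a + 9b - 3c + d = 127
  -8a + 4b - 2c + d = 31
  -a + b - c + d = -3
  64a + 16b + 4c + d = -293
Solving the system yields a = -5, b = 1, c = 4, d = -5.
So h(u) = -5u^3 + u^2 + 4u - 5.
Then h(3) = -119.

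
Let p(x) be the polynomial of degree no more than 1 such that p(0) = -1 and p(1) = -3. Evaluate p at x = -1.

1

Write p(x) = ax + b. Substituting each data point gives a linear system:
  b = -1
  a + b = -3
Solving the system yields a = -2, b = -1.
So p(x) = -2x - 1.
Then p(-1) = 1.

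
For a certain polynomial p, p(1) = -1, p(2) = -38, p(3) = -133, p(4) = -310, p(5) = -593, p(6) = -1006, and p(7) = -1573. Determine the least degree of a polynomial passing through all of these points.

Forward differences of the values at x = 1, 2, 3, 4, 5, 6, 7:
  p  : -1  -38  -133  -310  -593  -1006  -1573
  Δ  : -37  -95  -177  -283  -413  -567
  Δ^2: -58  -82  -106  -130  -154
  Δ^3: -24  -24  -24  -24
  Δ^4: 0  0  0
  Δ^5: 0  0
  Δ^6: 0
The third differences are constant (-24) and nonzero, while all higher differences vanish, so the minimal degree is 3.

3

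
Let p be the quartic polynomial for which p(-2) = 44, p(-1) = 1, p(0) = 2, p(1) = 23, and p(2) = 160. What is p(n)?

Write p(n) = an^4 + bn^3 + cn^2 + dn + e. Substituting each data point gives a linear system:
  16a - 8b + 4c - 2d + e = 44
  a - b + c - d + e = 1
  e = 2
  a + b + c + d + e = 23
  16a + 8b + 4c + 2d + e = 160
Solving the system yields a = 5, b = 6, c = 5, d = 5, e = 2.
So p(n) = 5n^4 + 6n^3 + 5n^2 + 5n + 2.
Check: p(-1) = 1. ✓

p(n) = 5n^4 + 6n^3 + 5n^2 + 5n + 2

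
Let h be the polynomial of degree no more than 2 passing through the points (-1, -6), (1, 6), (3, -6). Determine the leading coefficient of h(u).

-3

Write h(u) = au^2 + bu + c. Substituting each data point gives a linear system:
  a - b + c = -6
  a + b + c = 6
  9a + 3b + c = -6
Solving the system yields a = -3, b = 6, c = 3.
So h(u) = -3u² + 6u + 3.
The leading coefficient is -3.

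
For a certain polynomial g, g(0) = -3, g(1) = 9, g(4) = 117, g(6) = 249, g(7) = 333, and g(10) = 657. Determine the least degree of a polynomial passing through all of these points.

2

Divided differences on the nodes 0, 1, 4, 6, 7, 10:
  order 0: -3  9  117  249  333  657
  order 1: 12  36  66  84  108
  order 2: 6  6  6  6
  order 3: 0  0  0
  order 4: 0  0
  order 5: 0
The order-2 divided differences are all 6 (nonzero) and every higher order vanishes, so the data lies on a polynomial of degree exactly 2.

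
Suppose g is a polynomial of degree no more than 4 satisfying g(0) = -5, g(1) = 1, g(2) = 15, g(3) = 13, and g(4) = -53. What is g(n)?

g(n) = -n^4 + 2n^3 + 5n^2 - 5

Write g(n) = an^4 + bn^3 + cn^2 + dn + e. Substituting each data point gives a linear system:
  e = -5
  a + b + c + d + e = 1
  16a + 8b + 4c + 2d + e = 15
  81a + 27b + 9c + 3d + e = 13
  256a + 64b + 16c + 4d + e = -53
Solving the system yields a = -1, b = 2, c = 5, d = 0, e = -5.
So g(n) = -n^4 + 2n^3 + 5n^2 - 5.
Check: g(2) = 15. ✓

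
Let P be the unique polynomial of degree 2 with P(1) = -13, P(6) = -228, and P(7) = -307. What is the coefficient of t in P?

Write P(t) = at^2 + bt + c. Substituting each data point gives a linear system:
  a + b + c = -13
  36a + 6b + c = -228
  49a + 7b + c = -307
Solving the system yields a = -6, b = -1, c = -6.
So P(t) = -6t² - t - 6.
The coefficient of t is -1.

-1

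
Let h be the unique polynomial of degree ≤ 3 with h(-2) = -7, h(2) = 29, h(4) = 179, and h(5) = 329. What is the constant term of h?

Write h(t) = at^3 + bt^2 + ct + d. Substituting each data point gives a linear system:
  -8a + 4b - 2c + d = -7
  8a + 4b + 2c + d = 29
  64a + 16b + 4c + d = 179
  125a + 25b + 5c + d = 329
Solving the system yields a = 2, b = 3, c = 1, d = -1.
So h(t) = 2t^3 + 3t^2 + t - 1.
The constant term is -1.

-1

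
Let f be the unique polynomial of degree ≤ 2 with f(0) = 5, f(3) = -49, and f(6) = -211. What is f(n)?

Using the Lagrange interpolation formula with nodes 0, 3, 6:
  L_0(n) = (n - 3)(n - 6) / 18
  L_1(n) = n(n - 6) / -9
  L_2(n) = n(n - 3) / 18
Then f(n) = 5·L_0(n) - 49·L_1(n) - 211·L_2(n).
Expanding and collecting terms gives f(n) = -6n^2 + 5.
Check: f(3) = -49. ✓

f(n) = -6n^2 + 5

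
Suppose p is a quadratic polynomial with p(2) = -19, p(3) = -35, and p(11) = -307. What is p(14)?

Using the Lagrange interpolation formula with nodes 2, 3, 11:
  L_0(u) = (u - 3)(u - 11) / 9
  L_1(u) = (u - 2)(u - 11) / -8
  L_2(u) = (u - 2)(u - 3) / 72
Then p(u) = -19·L_0(u) - 35·L_1(u) - 307·L_2(u).
Expanding and collecting terms gives p(u) = -2u^2 - 6u + 1.
Evaluating at u = 14: p(14) = -475.

-475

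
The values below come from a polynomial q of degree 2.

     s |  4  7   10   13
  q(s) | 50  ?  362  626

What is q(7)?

170

The 3 known points determine the degree-2 polynomial uniquely.
Write q(s) = as^2 + bs + c. Substituting each data point gives a linear system:
  16a + 4b + c = 50
  100a + 10b + c = 362
  169a + 13b + c = 626
Solving the system yields a = 4, b = -4, c = 2.
So q(s) = 4s^2 - 4s + 2.
Then q(7) = 170.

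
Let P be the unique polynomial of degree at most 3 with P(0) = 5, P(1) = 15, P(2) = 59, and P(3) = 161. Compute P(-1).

5

Using the Lagrange interpolation formula with nodes 0, 1, 2, 3:
  L_0(n) = (n - 1)(n - 2)(n - 3) / -6
  L_1(n) = n(n - 2)(n - 3) / 2
  L_2(n) = n(n - 1)(n - 3) / -2
  L_3(n) = n(n - 1)(n - 2) / 6
Then P(n) = 5·L_0(n) + 15·L_1(n) + 59·L_2(n) + 161·L_3(n).
Expanding and collecting terms gives P(n) = 4n³ + 5n² + n + 5.
Evaluating at n = -1: P(-1) = 5.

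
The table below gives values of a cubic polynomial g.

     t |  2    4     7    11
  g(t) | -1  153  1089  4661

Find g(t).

g(t) = 4t^3 - 5t^2 - 5t - 3

Write g(t) = at^3 + bt^2 + ct + d. Substituting each data point gives a linear system:
  8a + 4b + 2c + d = -1
  64a + 16b + 4c + d = 153
  343a + 49b + 7c + d = 1089
  1331a + 121b + 11c + d = 4661
Solving the system yields a = 4, b = -5, c = -5, d = -3.
So g(t) = 4t^3 - 5t^2 - 5t - 3.
Check: g(2) = -1. ✓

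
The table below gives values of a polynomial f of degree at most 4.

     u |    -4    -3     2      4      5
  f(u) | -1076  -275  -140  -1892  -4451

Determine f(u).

Write f(u) = au^4 + bu^3 + cu^2 + du + e. Substituting each data point gives a linear system:
  256a - 64b + 16c - 4d + e = -1076
  81a - 27b + 9c - 3d + e = -275
  16a + 8b + 4c + 2d + e = -140
  256a + 64b + 16c + 4d + e = -1892
  625a + 125b + 25c + 5d + e = -4451
Solving the system yields a = -6, b = -6, c = 3, d = -6, e = 4.
So f(u) = -6u⁴ - 6u³ + 3u² - 6u + 4.
Check: f(5) = -4451. ✓

f(u) = -6u^4 - 6u^3 + 3u^2 - 6u + 4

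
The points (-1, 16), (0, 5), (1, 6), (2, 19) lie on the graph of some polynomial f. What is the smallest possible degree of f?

Forward differences of the values at n = -1, 0, 1, 2:
  f  : 16  5  6  19
  Δ  : -11  1  13
  Δ^2: 12  12
  Δ^3: 0
The second differences are constant (12) and nonzero, while all higher differences vanish, so the minimal degree is 2.

2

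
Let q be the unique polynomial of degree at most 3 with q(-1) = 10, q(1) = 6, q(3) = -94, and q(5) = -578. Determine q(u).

Write q(u) = au^3 + bu^2 + cu + d. Substituting each data point gives a linear system:
  -a + b - c + d = 10
  a + b + c + d = 6
  27a + 9b + 3c + d = -94
  125a + 25b + 5c + d = -578
Solving the system yields a = -6, b = 6, c = 4, d = 2.
So q(u) = -6u^3 + 6u^2 + 4u + 2.
Check: q(3) = -94. ✓

q(u) = -6u^3 + 6u^2 + 4u + 2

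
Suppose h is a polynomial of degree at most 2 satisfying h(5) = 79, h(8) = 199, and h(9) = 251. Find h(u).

h(u) = 3u^2 + u - 1

Write h(u) = au^2 + bu + c. Substituting each data point gives a linear system:
  25a + 5b + c = 79
  64a + 8b + c = 199
  81a + 9b + c = 251
Solving the system yields a = 3, b = 1, c = -1.
So h(u) = 3u² + u - 1.
Check: h(8) = 199. ✓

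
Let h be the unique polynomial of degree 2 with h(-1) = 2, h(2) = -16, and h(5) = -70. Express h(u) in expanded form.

h(u) = -2u^2 - 4u

Using the Lagrange interpolation formula with nodes -1, 2, 5:
  L_0(u) = (u - 2)(u - 5) / 18
  L_1(u) = (u + 1)(u - 5) / -9
  L_2(u) = (u + 1)(u - 2) / 18
Then h(u) = 2·L_0(u) - 16·L_1(u) - 70·L_2(u).
Expanding and collecting terms gives h(u) = -2u^2 - 4u.
Check: h(5) = -70. ✓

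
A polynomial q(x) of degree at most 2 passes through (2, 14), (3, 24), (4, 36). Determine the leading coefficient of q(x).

Write q(x) = ax^2 + bx + c. Substituting each data point gives a linear system:
  4a + 2b + c = 14
  9a + 3b + c = 24
  16a + 4b + c = 36
Solving the system yields a = 1, b = 5, c = 0.
So q(x) = x² + 5x.
The leading coefficient is 1.

1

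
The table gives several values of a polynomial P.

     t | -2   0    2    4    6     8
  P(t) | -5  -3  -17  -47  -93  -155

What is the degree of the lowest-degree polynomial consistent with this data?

2

Forward differences of the values at t = -2, 0, 2, 4, 6, 8:
  P  : -5  -3  -17  -47  -93  -155
  Δ  : 2  -14  -30  -46  -62
  Δ^2: -16  -16  -16  -16
  Δ^3: 0  0  0
  Δ^4: 0  0
  Δ^5: 0
The second differences are constant (-16) and nonzero, while all higher differences vanish, so the minimal degree is 2.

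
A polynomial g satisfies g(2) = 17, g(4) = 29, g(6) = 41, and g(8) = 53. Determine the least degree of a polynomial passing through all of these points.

1

Divided differences on the nodes 2, 4, 6, 8:
  order 0: 17  29  41  53
  order 1: 6  6  6
  order 2: 0  0
  order 3: 0
The order-1 divided differences are all 6 (nonzero) and every higher order vanishes, so the data lies on a polynomial of degree exactly 1.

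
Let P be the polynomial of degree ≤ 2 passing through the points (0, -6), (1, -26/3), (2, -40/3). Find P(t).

P(t) = -t^2 - (5/3)t - 6

Using the Lagrange interpolation formula with nodes 0, 1, 2:
  L_0(t) = (t - 1)(t - 2) / 2
  L_1(t) = t(t - 2) / -1
  L_2(t) = t(t - 1) / 2
Then P(t) = -6·L_0(t) - 26/3·L_1(t) - 40/3·L_2(t).
Expanding and collecting terms gives P(t) = -t^2 - (5/3)t - 6.
Check: P(2) = -40/3. ✓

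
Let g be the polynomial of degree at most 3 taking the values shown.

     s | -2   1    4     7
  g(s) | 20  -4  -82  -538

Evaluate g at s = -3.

Using the Lagrange interpolation formula with nodes -2, 1, 4, 7:
  L_0(s) = (s - 1)(s - 4)(s - 7) / -162
  L_1(s) = (s + 2)(s - 4)(s - 7) / 54
  L_2(s) = (s + 2)(s - 1)(s - 7) / -54
  L_3(s) = (s + 2)(s - 1)(s - 4) / 162
Then g(s) = 20·L_0(s) - 4·L_1(s) - 82·L_2(s) - 538·L_3(s).
Expanding and collecting terms gives g(s) = -2s³ + 3s² + s - 6.
Evaluating at s = -3: g(-3) = 72.

72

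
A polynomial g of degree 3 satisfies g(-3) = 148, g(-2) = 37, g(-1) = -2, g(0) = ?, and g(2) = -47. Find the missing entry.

-5

The 4 known points determine the degree-3 polynomial uniquely.
Write g(n) = an^3 + bn^2 + cn + d. Substituting each data point gives a linear system:
  -27a + 9b - 3c + d = 148
  -8a + 4b - 2c + d = 37
  -a + b - c + d = -2
  8a + 4b + 2c + d = -47
Solving the system yields a = -6, b = 0, c = 3, d = -5.
So g(n) = -6n^3 + 3n - 5.
Then g(0) = -5.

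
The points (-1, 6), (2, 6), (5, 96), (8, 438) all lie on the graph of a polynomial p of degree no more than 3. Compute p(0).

6

Write p(x) = ax^3 + bx^2 + cx + d. Substituting each data point gives a linear system:
  -a + b - c + d = 6
  8a + 4b + 2c + d = 6
  125a + 25b + 5c + d = 96
  512a + 64b + 8c + d = 438
Solving the system yields a = 1, b = -1, c = -2, d = 6.
So p(x) = x^3 - x^2 - 2x + 6.
Then p(0) = 6.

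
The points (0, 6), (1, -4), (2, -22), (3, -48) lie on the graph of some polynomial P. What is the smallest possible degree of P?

Forward differences of the values at n = 0, 1, 2, 3:
  P  : 6  -4  -22  -48
  Δ  : -10  -18  -26
  Δ^2: -8  -8
  Δ^3: 0
The second differences are constant (-8) and nonzero, while all higher differences vanish, so the minimal degree is 2.

2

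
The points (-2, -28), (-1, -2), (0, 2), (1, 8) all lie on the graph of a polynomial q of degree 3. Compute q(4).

Write q(x) = ax^3 + bx^2 + cx + d. Substituting each data point gives a linear system:
  -8a + 4b - 2c + d = -28
  -a + b - c + d = -2
  d = 2
  a + b + c + d = 8
Solving the system yields a = 4, b = 1, c = 1, d = 2.
So q(x) = 4x³ + x² + x + 2.
Then q(4) = 278.

278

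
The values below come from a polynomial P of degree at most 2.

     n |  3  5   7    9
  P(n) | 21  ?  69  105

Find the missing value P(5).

On equispaced nodes a degree-2 polynomial has vanishing third forward difference, so
  - P(3) + 3·P(5) - 3·P(7) + P(9) = 0.
Substituting the known values and solving for P(5):
  3·P(5) = 123
  P(5) = 41.

41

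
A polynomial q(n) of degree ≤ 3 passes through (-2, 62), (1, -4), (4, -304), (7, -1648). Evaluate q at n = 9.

-3524

Write q(n) = an^3 + bn^2 + cn + d. Substituting each data point gives a linear system:
  -8a + 4b - 2c + d = 62
  a + b + c + d = -4
  64a + 16b + 4c + d = -304
  343a + 49b + 7c + d = -1648
Solving the system yields a = -5, b = 2, c = -5, d = 4.
So q(n) = -5n³ + 2n² - 5n + 4.
Then q(9) = -3524.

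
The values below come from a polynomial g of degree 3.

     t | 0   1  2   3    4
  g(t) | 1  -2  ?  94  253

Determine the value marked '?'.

19

On equispaced nodes a degree-3 polynomial has vanishing fourth forward difference, so
  g(0) - 4·g(1) + 6·g(2) - 4·g(3) + g(4) = 0.
Substituting the known values and solving for g(2):
  6·g(2) = 114
  g(2) = 19.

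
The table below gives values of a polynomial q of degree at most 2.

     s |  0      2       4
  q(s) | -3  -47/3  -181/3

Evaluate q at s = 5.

-284/3

Using the Lagrange interpolation formula with nodes 0, 2, 4:
  L_0(s) = (s - 2)(s - 4) / 8
  L_1(s) = s(s - 4) / -4
  L_2(s) = s(s - 2) / 8
Then q(s) = -3·L_0(s) - 47/3·L_1(s) - 181/3·L_2(s).
Expanding and collecting terms gives q(s) = -4s² + (5/3)s - 3.
Evaluating at s = 5: q(5) = -284/3.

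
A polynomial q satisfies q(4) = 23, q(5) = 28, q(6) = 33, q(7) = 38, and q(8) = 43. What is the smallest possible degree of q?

1

Forward differences of the values at t = 4, 5, 6, 7, 8:
  q  : 23  28  33  38  43
  Δ  : 5  5  5  5
  Δ^2: 0  0  0
  Δ^3: 0  0
  Δ^4: 0
The first differences are constant (5) and nonzero, while all higher differences vanish, so the minimal degree is 1.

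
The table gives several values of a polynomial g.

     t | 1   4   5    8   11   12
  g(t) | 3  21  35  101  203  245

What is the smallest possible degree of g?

Divided differences on the nodes 1, 4, 5, 8, 11, 12:
  order 0: 3  21  35  101  203  245
  order 1: 6  14  22  34  42
  order 2: 2  2  2  2
  order 3: 0  0  0
  order 4: 0  0
  order 5: 0
The order-2 divided differences are all 2 (nonzero) and every higher order vanishes, so the data lies on a polynomial of degree exactly 2.

2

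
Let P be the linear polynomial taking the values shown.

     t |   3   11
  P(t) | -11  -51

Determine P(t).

P(t) = -5t + 4

Write P(t) = at + b. Substituting each data point gives a linear system:
  3a + b = -11
  11a + b = -51
Solving the system yields a = -5, b = 4.
So P(t) = -5t + 4.
Check: P(3) = -11. ✓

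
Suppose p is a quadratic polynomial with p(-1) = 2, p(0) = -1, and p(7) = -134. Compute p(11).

-298

Using the Lagrange interpolation formula with nodes -1, 0, 7:
  L_0(s) = s(s - 7) / 8
  L_1(s) = (s + 1)(s - 7) / -7
  L_2(s) = (s + 1)s / 56
Then p(s) = 2·L_0(s) - 1·L_1(s) - 134·L_2(s).
Expanding and collecting terms gives p(s) = -2s² - 5s - 1.
Evaluating at s = 11: p(11) = -298.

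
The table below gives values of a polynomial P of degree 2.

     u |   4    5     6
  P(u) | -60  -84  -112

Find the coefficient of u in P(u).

-6

Write P(u) = au^2 + bu + c. Substituting each data point gives a linear system:
  16a + 4b + c = -60
  25a + 5b + c = -84
  36a + 6b + c = -112
Solving the system yields a = -2, b = -6, c = -4.
So P(u) = -2u² - 6u - 4.
The coefficient of u is -6.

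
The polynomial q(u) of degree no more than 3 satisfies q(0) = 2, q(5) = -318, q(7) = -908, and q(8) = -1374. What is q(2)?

-18

Write q(u) = au^3 + bu^2 + cu + d. Substituting each data point gives a linear system:
  d = 2
  125a + 25b + 5c + d = -318
  343a + 49b + 7c + d = -908
  512a + 64b + 8c + d = -1374
Solving the system yields a = -3, b = 3, c = -4, d = 2.
So q(u) = -3u^3 + 3u^2 - 4u + 2.
Then q(2) = -18.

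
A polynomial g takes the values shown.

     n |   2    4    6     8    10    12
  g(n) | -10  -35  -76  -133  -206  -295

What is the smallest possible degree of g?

Forward differences of the values at n = 2, 4, 6, 8, 10, 12:
  g  : -10  -35  -76  -133  -206  -295
  Δ  : -25  -41  -57  -73  -89
  Δ^2: -16  -16  -16  -16
  Δ^3: 0  0  0
  Δ^4: 0  0
  Δ^5: 0
The second differences are constant (-16) and nonzero, while all higher differences vanish, so the minimal degree is 2.

2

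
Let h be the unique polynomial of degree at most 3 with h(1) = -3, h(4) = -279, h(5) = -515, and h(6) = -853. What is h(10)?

Using the Lagrange interpolation formula with nodes 1, 4, 5, 6:
  L_0(x) = (x - 4)(x - 5)(x - 6) / -60
  L_1(x) = (x - 1)(x - 5)(x - 6) / 6
  L_2(x) = (x - 1)(x - 4)(x - 6) / -4
  L_3(x) = (x - 1)(x - 4)(x - 5) / 10
Then h(x) = -3·L_0(x) - 279·L_1(x) - 515·L_2(x) - 853·L_3(x).
Expanding and collecting terms gives h(x) = -3x^3 - 6x^2 + x + 5.
Evaluating at x = 10: h(10) = -3585.

-3585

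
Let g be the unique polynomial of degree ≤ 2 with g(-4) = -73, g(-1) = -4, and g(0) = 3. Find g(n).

g(n) = -4n^2 + 3n + 3

Using the Lagrange interpolation formula with nodes -4, -1, 0:
  L_0(n) = (n + 1)n / 12
  L_1(n) = (n + 4)n / -3
  L_2(n) = (n + 4)(n + 1) / 4
Then g(n) = -73·L_0(n) - 4·L_1(n) + 3·L_2(n).
Expanding and collecting terms gives g(n) = -4n^2 + 3n + 3.
Check: g(-1) = -4. ✓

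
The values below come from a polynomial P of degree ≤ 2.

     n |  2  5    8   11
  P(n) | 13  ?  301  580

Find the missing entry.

The 3 known points determine the degree-2 polynomial uniquely.
Write P(n) = an^2 + bn + c. Substituting each data point gives a linear system:
  4a + 2b + c = 13
  64a + 8b + c = 301
  121a + 11b + c = 580
Solving the system yields a = 5, b = -2, c = -3.
So P(n) = 5n^2 - 2n - 3.
Then P(5) = 112.

112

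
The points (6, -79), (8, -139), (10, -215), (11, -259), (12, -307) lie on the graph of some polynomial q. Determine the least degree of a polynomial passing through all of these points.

Divided differences on the nodes 6, 8, 10, 11, 12:
  order 0: -79  -139  -215  -259  -307
  order 1: -30  -38  -44  -48
  order 2: -2  -2  -2
  order 3: 0  0
  order 4: 0
The order-2 divided differences are all -2 (nonzero) and every higher order vanishes, so the data lies on a polynomial of degree exactly 2.

2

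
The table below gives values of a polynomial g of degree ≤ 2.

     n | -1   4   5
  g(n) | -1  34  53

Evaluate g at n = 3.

19

Write g(n) = an^2 + bn + c. Substituting each data point gives a linear system:
  a - b + c = -1
  16a + 4b + c = 34
  25a + 5b + c = 53
Solving the system yields a = 2, b = 1, c = -2.
So g(n) = 2n^2 + n - 2.
Then g(3) = 19.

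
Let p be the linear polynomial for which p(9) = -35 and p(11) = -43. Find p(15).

-59

Write p(t) = at + b. Substituting each data point gives a linear system:
  9a + b = -35
  11a + b = -43
Solving the system yields a = -4, b = 1.
So p(t) = -4t + 1.
Then p(15) = -59.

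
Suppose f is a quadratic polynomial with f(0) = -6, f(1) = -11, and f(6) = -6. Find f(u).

Write f(u) = au^2 + bu + c. Substituting each data point gives a linear system:
  c = -6
  a + b + c = -11
  36a + 6b + c = -6
Solving the system yields a = 1, b = -6, c = -6.
So f(u) = u^2 - 6u - 6.
Check: f(0) = -6. ✓

f(u) = u^2 - 6u - 6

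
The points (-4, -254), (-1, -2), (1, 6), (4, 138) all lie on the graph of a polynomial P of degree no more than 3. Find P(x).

P(x) = 3x^3 - 4x^2 + x + 6

Using the Lagrange interpolation formula with nodes -4, -1, 1, 4:
  L_0(x) = (x + 1)(x - 1)(x - 4) / -120
  L_1(x) = (x + 4)(x - 1)(x - 4) / 30
  L_2(x) = (x + 4)(x + 1)(x - 4) / -30
  L_3(x) = (x + 4)(x + 1)(x - 1) / 120
Then P(x) = -254·L_0(x) - 2·L_1(x) + 6·L_2(x) + 138·L_3(x).
Expanding and collecting terms gives P(x) = 3x³ - 4x² + x + 6.
Check: P(-4) = -254. ✓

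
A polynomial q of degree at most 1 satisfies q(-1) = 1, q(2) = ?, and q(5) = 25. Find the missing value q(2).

13

On equispaced nodes a degree-1 polynomial has vanishing second forward difference, so
  q(-1) - 2·q(2) + q(5) = 0.
Substituting the known values and solving for q(2):
  -2·q(2) = -26
  q(2) = 13.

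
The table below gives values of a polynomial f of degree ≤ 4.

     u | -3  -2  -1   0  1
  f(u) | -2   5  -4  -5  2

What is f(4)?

Write f(u) = au^4 + bu^3 + cu^2 + du + e. Substituting each data point gives a linear system:
  81a - 27b + 9c - 3d + e = -2
  16a - 8b + 4c - 2d + e = 5
  a - b + c - d + e = -4
  e = -5
  a + b + c + d + e = 2
Solving the system yields a = -1, b = -2, c = 5, d = 5, e = -5.
So f(u) = -u^4 - 2u^3 + 5u^2 + 5u - 5.
Then f(4) = -289.

-289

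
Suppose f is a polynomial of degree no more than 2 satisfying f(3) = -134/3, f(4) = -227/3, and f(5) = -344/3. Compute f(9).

Using the Lagrange interpolation formula with nodes 3, 4, 5:
  L_0(x) = (x - 4)(x - 5) / 2
  L_1(x) = (x - 3)(x - 5) / -1
  L_2(x) = (x - 3)(x - 4) / 2
Then f(x) = -134/3·L_0(x) - 227/3·L_1(x) - 344/3·L_2(x).
Expanding and collecting terms gives f(x) = -4x^2 - 3x + 1/3.
Evaluating at x = 9: f(9) = -1052/3.

-1052/3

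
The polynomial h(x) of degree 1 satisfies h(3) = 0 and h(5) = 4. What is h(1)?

Write h(x) = ax + b. Substituting each data point gives a linear system:
  3a + b = 0
  5a + b = 4
Solving the system yields a = 2, b = -6.
So h(x) = 2x - 6.
Then h(1) = -4.

-4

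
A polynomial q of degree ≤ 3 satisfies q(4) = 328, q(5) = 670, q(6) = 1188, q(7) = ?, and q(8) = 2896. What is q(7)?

The 4 known points determine the degree-3 polynomial uniquely.
Write q(u) = au^3 + bu^2 + cu + d. Substituting each data point gives a linear system:
  64a + 16b + 4c + d = 328
  125a + 25b + 5c + d = 670
  216a + 36b + 6c + d = 1188
  512a + 64b + 8c + d = 2896
Solving the system yields a = 6, b = -2, c = -6, d = 0.
So q(u) = 6u³ - 2u² - 6u.
Then q(7) = 1918.

1918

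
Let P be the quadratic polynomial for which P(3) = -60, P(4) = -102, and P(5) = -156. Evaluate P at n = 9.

-492

Forward differences of the values at n = 3, 4, 5:
  P  : -60  -102  -156
  Δ  : -42  -54
  Δ^2: -12
The second differences are constant, confirming degree 2.
Interpolating (Newton forward form) and evaluating at n = 9 gives P(9) = -492.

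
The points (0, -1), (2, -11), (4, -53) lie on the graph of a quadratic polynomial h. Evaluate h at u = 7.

Using the Lagrange interpolation formula with nodes 0, 2, 4:
  L_0(u) = (u - 2)(u - 4) / 8
  L_1(u) = u(u - 4) / -4
  L_2(u) = u(u - 2) / 8
Then h(u) = -1·L_0(u) - 11·L_1(u) - 53·L_2(u).
Expanding and collecting terms gives h(u) = -4u^2 + 3u - 1.
Evaluating at u = 7: h(7) = -176.

-176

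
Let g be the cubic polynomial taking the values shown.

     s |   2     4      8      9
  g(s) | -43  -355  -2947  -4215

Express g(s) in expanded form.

g(s) = -6s^3 + 2s^2 - 3

Using the Lagrange interpolation formula with nodes 2, 4, 8, 9:
  L_0(s) = (s - 4)(s - 8)(s - 9) / -84
  L_1(s) = (s - 2)(s - 8)(s - 9) / 40
  L_2(s) = (s - 2)(s - 4)(s - 9) / -24
  L_3(s) = (s - 2)(s - 4)(s - 8) / 35
Then g(s) = -43·L_0(s) - 355·L_1(s) - 2947·L_2(s) - 4215·L_3(s).
Expanding and collecting terms gives g(s) = -6s^3 + 2s^2 - 3.
Check: g(9) = -4215. ✓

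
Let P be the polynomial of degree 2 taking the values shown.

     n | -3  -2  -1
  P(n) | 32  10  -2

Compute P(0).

Write P(n) = an^2 + bn + c. Substituting each data point gives a linear system:
  9a - 3b + c = 32
  4a - 2b + c = 10
  a - b + c = -2
Solving the system yields a = 5, b = 3, c = -4.
So P(n) = 5n^2 + 3n - 4.
Then P(0) = -4.

-4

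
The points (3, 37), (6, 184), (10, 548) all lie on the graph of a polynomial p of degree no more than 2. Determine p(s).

p(s) = 6s^2 - 5s - 2

Using the Lagrange interpolation formula with nodes 3, 6, 10:
  L_0(s) = (s - 6)(s - 10) / 21
  L_1(s) = (s - 3)(s - 10) / -12
  L_2(s) = (s - 3)(s - 6) / 28
Then p(s) = 37·L_0(s) + 184·L_1(s) + 548·L_2(s).
Expanding and collecting terms gives p(s) = 6s^2 - 5s - 2.
Check: p(10) = 548. ✓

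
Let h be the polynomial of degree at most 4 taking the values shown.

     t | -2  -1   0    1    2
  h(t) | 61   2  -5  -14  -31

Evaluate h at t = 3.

-14

Using the Lagrange interpolation formula with nodes -2, -1, 0, 1, 2:
  L_0(t) = (t + 1)t(t - 1)(t - 2) / 24
  L_1(t) = (t + 2)t(t - 1)(t - 2) / -6
  L_2(t) = (t + 2)(t + 1)(t - 1)(t - 2) / 4
  L_3(t) = (t + 2)(t + 1)t(t - 2) / -6
  L_4(t) = (t + 2)(t + 1)t(t - 1) / 24
Then h(t) = 61·L_0(t) + 2·L_1(t) - 5·L_2(t) - 14·L_3(t) - 31·L_4(t).
Expanding and collecting terms gives h(t) = 2t^4 - 5t^3 - 3t^2 - 3t - 5.
Evaluating at t = 3: h(3) = -14.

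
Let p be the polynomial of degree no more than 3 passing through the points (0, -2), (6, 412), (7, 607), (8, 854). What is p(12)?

Using the Lagrange interpolation formula with nodes 0, 6, 7, 8:
  L_0(x) = (x - 6)(x - 7)(x - 8) / -336
  L_1(x) = x(x - 7)(x - 8) / 12
  L_2(x) = x(x - 6)(x - 8) / -7
  L_3(x) = x(x - 6)(x - 7) / 16
Then p(x) = -2·L_0(x) + 412·L_1(x) + 607·L_2(x) + 854·L_3(x).
Expanding and collecting terms gives p(x) = x^3 + 5x^2 + 3x - 2.
Evaluating at x = 12: p(12) = 2482.

2482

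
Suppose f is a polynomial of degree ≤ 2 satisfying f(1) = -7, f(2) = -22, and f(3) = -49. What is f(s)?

Using the Lagrange interpolation formula with nodes 1, 2, 3:
  L_0(s) = (s - 2)(s - 3) / 2
  L_1(s) = (s - 1)(s - 3) / -1
  L_2(s) = (s - 1)(s - 2) / 2
Then f(s) = -7·L_0(s) - 22·L_1(s) - 49·L_2(s).
Expanding and collecting terms gives f(s) = -6s² + 3s - 4.
Check: f(1) = -7. ✓

f(s) = -6s^2 + 3s - 4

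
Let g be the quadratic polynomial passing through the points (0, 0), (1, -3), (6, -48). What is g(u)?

Write g(u) = au^2 + bu + c. Substituting each data point gives a linear system:
  c = 0
  a + b + c = -3
  36a + 6b + c = -48
Solving the system yields a = -1, b = -2, c = 0.
So g(u) = -u² - 2u.
Check: g(1) = -3. ✓

g(u) = -u^2 - 2u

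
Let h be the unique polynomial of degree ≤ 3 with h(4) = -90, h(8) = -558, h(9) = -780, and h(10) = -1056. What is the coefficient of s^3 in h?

Write h(s) = as^3 + bs^2 + cs + d. Substituting each data point gives a linear system:
  64a + 16b + 4c + d = -90
  512a + 64b + 8c + d = -558
  729a + 81b + 9c + d = -780
  1000a + 100b + 10c + d = -1056
Solving the system yields a = -1, b = 0, c = -5, d = -6.
So h(s) = -s^3 - 5s - 6.
The leading coefficient is -1.

-1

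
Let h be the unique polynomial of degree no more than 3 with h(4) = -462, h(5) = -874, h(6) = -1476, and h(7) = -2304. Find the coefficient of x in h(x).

-1

Write h(x) = ax^3 + bx^2 + cx + d. Substituting each data point gives a linear system:
  64a + 16b + 4c + d = -462
  125a + 25b + 5c + d = -874
  216a + 36b + 6c + d = -1476
  343a + 49b + 7c + d = -2304
Solving the system yields a = -6, b = -5, c = -1, d = 6.
So h(x) = -6x³ - 5x² - x + 6.
The coefficient of x is -1.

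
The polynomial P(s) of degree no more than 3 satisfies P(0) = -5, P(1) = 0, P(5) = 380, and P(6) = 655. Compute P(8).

1547

Write P(s) = as^3 + bs^2 + cs + d. Substituting each data point gives a linear system:
  d = -5
  a + b + c + d = 0
  125a + 25b + 5c + d = 380
  216a + 36b + 6c + d = 655
Solving the system yields a = 3, b = 0, c = 2, d = -5.
So P(s) = 3s^3 + 2s - 5.
Then P(8) = 1547.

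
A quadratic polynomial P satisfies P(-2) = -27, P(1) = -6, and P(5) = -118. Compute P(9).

-390

Write P(t) = at^2 + bt + c. Substituting each data point gives a linear system:
  4a - 2b + c = -27
  a + b + c = -6
  25a + 5b + c = -118
Solving the system yields a = -5, b = 2, c = -3.
So P(t) = -5t² + 2t - 3.
Then P(9) = -390.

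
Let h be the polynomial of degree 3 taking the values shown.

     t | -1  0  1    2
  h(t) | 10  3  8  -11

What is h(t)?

Write h(t) = at^3 + bt^2 + ct + d. Substituting each data point gives a linear system:
  -a + b - c + d = 10
  d = 3
  a + b + c + d = 8
  8a + 4b + 2c + d = -11
Solving the system yields a = -6, b = 6, c = 5, d = 3.
So h(t) = -6t^3 + 6t^2 + 5t + 3.
Check: h(1) = 8. ✓

h(t) = -6t^3 + 6t^2 + 5t + 3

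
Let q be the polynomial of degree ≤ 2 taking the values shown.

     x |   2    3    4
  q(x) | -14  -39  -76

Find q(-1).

Using the Lagrange interpolation formula with nodes 2, 3, 4:
  L_0(x) = (x - 3)(x - 4) / 2
  L_1(x) = (x - 2)(x - 4) / -1
  L_2(x) = (x - 2)(x - 3) / 2
Then q(x) = -14·L_0(x) - 39·L_1(x) - 76·L_2(x).
Expanding and collecting terms gives q(x) = -6x^2 + 5x.
Evaluating at x = -1: q(-1) = -11.

-11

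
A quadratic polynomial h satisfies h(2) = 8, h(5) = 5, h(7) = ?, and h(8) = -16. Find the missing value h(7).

The 3 known points determine the degree-2 polynomial uniquely.
Write h(n) = an^2 + bn + c. Substituting each data point gives a linear system:
  4a + 2b + c = 8
  25a + 5b + c = 5
  64a + 8b + c = -16
Solving the system yields a = -1, b = 6, c = 0.
So h(n) = -n² + 6n.
Then h(7) = -7.

-7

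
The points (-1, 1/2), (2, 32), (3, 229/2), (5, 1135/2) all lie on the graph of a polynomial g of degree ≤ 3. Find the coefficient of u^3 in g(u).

Write g(u) = au^3 + bu^2 + cu + d. Substituting each data point gives a linear system:
  -a + b - c + d = 1/2
  8a + 4b + 2c + d = 32
  27a + 9b + 3c + d = 229/2
  125a + 25b + 5c + d = 1135/2
Solving the system yields a = 5, b = -2, c = -5/2, d = 5.
So g(u) = 5u³ - 2u² - (5/2)u + 5.
The leading coefficient is 5.

5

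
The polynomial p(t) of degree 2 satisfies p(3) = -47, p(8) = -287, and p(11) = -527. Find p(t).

p(t) = -4t^2 - 4t + 1

Write p(t) = at^2 + bt + c. Substituting each data point gives a linear system:
  9a + 3b + c = -47
  64a + 8b + c = -287
  121a + 11b + c = -527
Solving the system yields a = -4, b = -4, c = 1.
So p(t) = -4t² - 4t + 1.
Check: p(11) = -527. ✓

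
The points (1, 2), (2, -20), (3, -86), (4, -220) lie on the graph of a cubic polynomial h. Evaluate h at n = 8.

-1916

Forward differences of the values at n = 1, 2, 3, 4:
  h  : 2  -20  -86  -220
  Δ  : -22  -66  -134
  Δ^2: -44  -68
  Δ^3: -24
The third differences are constant, confirming degree 3.
Interpolating (Newton forward form) and evaluating at n = 8 gives h(8) = -1916.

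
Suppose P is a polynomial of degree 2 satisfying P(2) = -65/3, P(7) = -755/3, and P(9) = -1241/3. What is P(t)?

P(t) = -5t^2 - t + 1/3

Write P(t) = at^2 + bt + c. Substituting each data point gives a linear system:
  4a + 2b + c = -65/3
  49a + 7b + c = -755/3
  81a + 9b + c = -1241/3
Solving the system yields a = -5, b = -1, c = 1/3.
So P(t) = -5t^2 - t + 1/3.
Check: P(9) = -1241/3. ✓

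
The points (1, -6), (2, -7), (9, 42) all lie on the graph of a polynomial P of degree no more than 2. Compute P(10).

Using the Lagrange interpolation formula with nodes 1, 2, 9:
  L_0(u) = (u - 2)(u - 9) / 8
  L_1(u) = (u - 1)(u - 9) / -7
  L_2(u) = (u - 1)(u - 2) / 56
Then P(u) = -6·L_0(u) - 7·L_1(u) + 42·L_2(u).
Expanding and collecting terms gives P(u) = u² - 4u - 3.
Evaluating at u = 10: P(10) = 57.

57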